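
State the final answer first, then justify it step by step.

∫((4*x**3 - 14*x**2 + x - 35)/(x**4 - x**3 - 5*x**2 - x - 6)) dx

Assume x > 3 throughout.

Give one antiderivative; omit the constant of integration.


The answer is -log(x - 3) + 5*log(x + 2) + 3*atan(x).
Step 1. Decompose ∫((4*x**3 - 14*x**2 + x - 35)/(x**4 - x**3 - 5*x**2 - x - 6)) dx by partial fractions, (4*x**3 - 14*x**2 + x - 35)/(x**4 - x**3 - 5*x**2 - x - 6) = 3/(x**2 + 1) + 5/(x + 2) - 1/(x - 3): now ∫(-1/(x - 3)) dx + ∫(5/(x + 2)) dx + ∫(3/(x**2 + 1)) dx.
Step 2. Evaluate the standard form [assuming x > 3]: now -log(x - 3) + ∫(5/(x + 2)) dx + ∫(3/(x**2 + 1)) dx.
Step 3. Evaluate the standard form [assuming x > -2]: now -log(x - 3) + 5*log(x + 2) + ∫(3/(x**2 + 1)) dx.
Step 4. Evaluate the standard form: now -log(x - 3) + 5*log(x + 2) + 3*atan(x).
Answer: -log(x - 3) + 5*log(x + 2) + 3*atan(x).


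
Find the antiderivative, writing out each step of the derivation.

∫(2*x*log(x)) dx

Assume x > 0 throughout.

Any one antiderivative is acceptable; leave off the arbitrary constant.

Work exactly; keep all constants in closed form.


Step 1. Integrate ∫(2*x*log(x)) dx by parts with u = log(x), dv = (2*x) dx, so v = x**2 [assuming x > 0]: now x**2*log(x) + ∫(-x) dx.
Step 2. Evaluate the standard form: now x**2*log(x) - x**2/2.
Answer: x**2*log(x) - x**2/2.


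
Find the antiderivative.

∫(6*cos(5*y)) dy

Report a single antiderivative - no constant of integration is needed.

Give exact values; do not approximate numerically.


Answer: 6*sin(5*y)/5.


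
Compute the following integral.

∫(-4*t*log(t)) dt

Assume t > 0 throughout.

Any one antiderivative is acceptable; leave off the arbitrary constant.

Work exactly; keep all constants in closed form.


Answer: -2*t**2*log(t) + t**2.


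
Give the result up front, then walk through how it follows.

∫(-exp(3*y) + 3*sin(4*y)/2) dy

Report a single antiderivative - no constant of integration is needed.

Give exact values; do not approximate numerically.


The answer is -exp(3*y)/3 - 3*cos(4*y)/8.
Step 1. Rewrite: now ∫(-exp(3*y)) dy + ∫(3*sin(4*y)/2) dy.
Step 2. Evaluate the standard form: now -exp(3*y)/3 + ∫(3*sin(4*y)/2) dy.
Step 3. Evaluate the standard form: now -exp(3*y)/3 - 3*cos(4*y)/8.
Answer: -exp(3*y)/3 - 3*cos(4*y)/8.


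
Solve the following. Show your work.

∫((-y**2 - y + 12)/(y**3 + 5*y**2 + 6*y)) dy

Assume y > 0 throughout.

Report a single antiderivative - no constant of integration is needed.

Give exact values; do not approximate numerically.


Step 1. Decompose ∫((-y**2 - y + 12)/(y**3 + 5*y**2 + 6*y)) dy by partial fractions, (-y**2 - y + 12)/(y**3 + 5*y**2 + 6*y) = 2/(y + 3) - 5/(y + 2) + 2/y: now ∫(2/y) dy + ∫(-5/(y + 2)) dy + ∫(2/(y + 3)) dy.
Step 2. Evaluate the standard form [assuming y > -2]: now -5*log(y + 2) + ∫(2/y) dy + ∫(2/(y + 3)) dy.
Step 3. Evaluate the standard form [assuming y > -3]: now -5*log(y + 2) + 2*log(y + 3) + ∫(2/y) dy.
Step 4. Evaluate the standard form [assuming y > 0]: now 2*log(y) - 5*log(y + 2) + 2*log(y + 3).
Answer: 2*log(y) - 5*log(y + 2) + 2*log(y + 3).


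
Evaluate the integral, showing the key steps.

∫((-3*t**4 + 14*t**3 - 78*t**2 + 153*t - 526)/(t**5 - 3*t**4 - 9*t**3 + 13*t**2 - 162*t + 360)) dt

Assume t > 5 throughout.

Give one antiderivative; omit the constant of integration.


Step 1. Decompose ∫((-3*t**4 + 14*t**3 - 78*t**2 + 153*t - 526)/(t**5 - 3*t**4 - 9*t**3 + 13*t**2 - 162*t + 360)) dt by partial fractions, (-3*t**4 + 14*t**3 - 78*t**2 + 153*t - 526)/(t**5 - 3*t**4 - 9*t**3 + 13*t**2 - 162*t + 360) = -1/(t**2 + 9) - 3/(t + 4) + 2/(t - 2) - 2/(t - 5): now ∫(-2/(t - 5)) dt + ∫(2/(t - 2)) dt + ∫(-3/(t + 4)) dt + ∫(-1/(t**2 + 9)) dt.
Step 2. Evaluate the standard form [assuming t > -4]: now -3*log(t + 4) + ∫(-2/(t - 5)) dt + ∫(2/(t - 2)) dt + ∫(-1/(t**2 + 9)) dt.
Step 3. Evaluate the standard form [assuming t > 2]: now 2*log(t - 2) - 3*log(t + 4) + ∫(-2/(t - 5)) dt + ∫(-1/(t**2 + 9)) dt.
Step 4. Evaluate the standard form [assuming t > 5]: now -2*log(t - 5) + 2*log(t - 2) - 3*log(t + 4) + ∫(-1/(t**2 + 9)) dt.
Step 5. Evaluate the standard form: now -2*log(t - 5) + 2*log(t - 2) - 3*log(t + 4) - atan(t/3)/3.
Answer: -2*log(t - 5) + 2*log(t - 2) - 3*log(t + 4) - atan(t/3)/3.


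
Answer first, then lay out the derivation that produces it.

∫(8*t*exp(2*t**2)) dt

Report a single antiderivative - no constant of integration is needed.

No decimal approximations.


The answer is 2*exp(2*t**2).
Step 1. Substitute u = t**2, turning ∫(8*t*exp(2*t**2)) dt into ∫(4*exp(2*u)) du: now ∫(4*exp(2*u)) du.
Step 2. Evaluate the standard form: now 2*exp(2*u).
Step 3. Substitute back u = t**2: now 2*exp(2*t**2).
Answer: 2*exp(2*t**2).


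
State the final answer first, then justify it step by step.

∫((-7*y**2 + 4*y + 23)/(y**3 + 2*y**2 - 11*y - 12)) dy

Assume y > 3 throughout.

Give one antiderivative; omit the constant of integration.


The answer is -log(y - 3) - log(y + 1) - 5*log(y + 4).
Step 1. Decompose ∫((-7*y**2 + 4*y + 23)/(y**3 + 2*y**2 - 11*y - 12)) dy by partial fractions, (-7*y**2 + 4*y + 23)/(y**3 + 2*y**2 - 11*y - 12) = -5/(y + 4) - 1/(y + 1) - 1/(y - 3): now ∫(-1/(y - 3)) dy + ∫(-1/(y + 1)) dy + ∫(-5/(y + 4)) dy.
Step 2. Evaluate the standard form [assuming y > -1]: now -log(y + 1) + ∫(-1/(y - 3)) dy + ∫(-5/(y + 4)) dy.
Step 3. Evaluate the standard form [assuming y > -4]: now -log(y + 1) - 5*log(y + 4) + ∫(-1/(y - 3)) dy.
Step 4. Evaluate the standard form [assuming y > 3]: now -log(y - 3) - log(y + 1) - 5*log(y + 4).
Answer: -log(y - 3) - log(y + 1) - 5*log(y + 4).


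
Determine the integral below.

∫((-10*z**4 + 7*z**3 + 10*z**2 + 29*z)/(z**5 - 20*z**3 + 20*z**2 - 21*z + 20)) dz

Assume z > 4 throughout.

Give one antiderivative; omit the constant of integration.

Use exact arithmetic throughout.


Answer: -4*log(z - 4) - log(z - 1) - 5*log(z + 5) - atan(z).


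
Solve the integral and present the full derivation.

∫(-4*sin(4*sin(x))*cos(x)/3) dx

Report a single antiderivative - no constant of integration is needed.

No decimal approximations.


Step 1. Substitute u = sin(x), turning ∫(-4*sin(4*sin(x))*cos(x)/3) dx into ∫(-4*sin(4*u)/3) du: now ∫(-4*sin(4*u)/3) du.
Step 2. Evaluate the standard form: now cos(4*u)/3.
Step 3. Substitute back u = sin(x): now cos(4*sin(x))/3.
Answer: cos(4*sin(x))/3.


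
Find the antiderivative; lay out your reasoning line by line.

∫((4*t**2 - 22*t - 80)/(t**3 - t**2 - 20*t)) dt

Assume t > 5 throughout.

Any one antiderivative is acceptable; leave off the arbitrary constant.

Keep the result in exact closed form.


Step 1. Decompose ∫((4*t**2 - 22*t - 80)/(t**3 - t**2 - 20*t)) dt by partial fractions, (4*t**2 - 22*t - 80)/(t**3 - t**2 - 20*t) = 2/(t + 4) - 2/(t - 5) + 4/t: now ∫(4/t) dt + ∫(-2/(t - 5)) dt + ∫(2/(t + 4)) dt.
Step 2. Evaluate the standard form [assuming t > 5]: now -2*log(t - 5) + ∫(4/t) dt + ∫(2/(t + 4)) dt.
Step 3. Evaluate the standard form [assuming t > -4]: now -2*log(t - 5) + 2*log(t + 4) + ∫(4/t) dt.
Step 4. Evaluate the standard form [assuming t > 0]: now 4*log(t) - 2*log(t - 5) + 2*log(t + 4).
Answer: 4*log(t) - 2*log(t - 5) + 2*log(t + 4).


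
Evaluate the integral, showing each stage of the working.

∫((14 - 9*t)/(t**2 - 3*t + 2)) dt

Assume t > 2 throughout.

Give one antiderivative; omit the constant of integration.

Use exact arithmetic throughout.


Step 1. Decompose ∫((14 - 9*t)/(t**2 - 3*t + 2)) dt by partial fractions, (14 - 9*t)/(t**2 - 3*t + 2) = -5/(t - 1) - 4/(t - 2): now ∫(-4/(t - 2)) dt + ∫(-5/(t - 1)) dt.
Step 2. Evaluate the standard form [assuming t > 1]: now -5*log(t - 1) + ∫(-4/(t - 2)) dt.
Step 3. Evaluate the standard form [assuming t > 2]: now -4*log(t - 2) - 5*log(t - 1).
Answer: -4*log(t - 2) - 5*log(t - 1).


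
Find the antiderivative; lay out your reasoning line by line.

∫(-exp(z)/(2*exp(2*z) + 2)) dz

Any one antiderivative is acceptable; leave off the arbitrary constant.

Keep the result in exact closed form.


Step 1. Substitute u = exp(z), turning ∫(-exp(z)/(2*exp(2*z) + 2)) dz into ∫(-1/(2*(u**2 + 1))) du: now ∫(-1/(2*(u**2 + 1))) du.
Step 2. Evaluate the standard form: now -atan(u)/2.
Step 3. Substitute back u = exp(z): now -atan(exp(z))/2.
Answer: -atan(exp(z))/2.


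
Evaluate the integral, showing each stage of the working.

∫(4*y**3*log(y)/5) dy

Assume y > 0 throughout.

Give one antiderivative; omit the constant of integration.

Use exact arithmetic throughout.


Step 1. Integrate ∫(4*y**3*log(y)/5) dy by parts with u = log(y), dv = (4*y**3/5) dy, so v = y**4/5 [assuming y > 0]: now y**4*log(y)/5 + ∫(-y**3/5) dy.
Step 2. Evaluate the standard form: now y**4*log(y)/5 - y**4/20.
Answer: y**4*log(y)/5 - y**4/20.


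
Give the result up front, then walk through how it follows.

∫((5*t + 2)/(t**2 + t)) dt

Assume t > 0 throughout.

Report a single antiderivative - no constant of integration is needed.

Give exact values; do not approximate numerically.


The answer is 2*log(t) + 3*log(t + 1).
Step 1. Decompose ∫((5*t + 2)/(t**2 + t)) dt by partial fractions, (5*t + 2)/(t**2 + t) = 3/(t + 1) + 2/t: now ∫(2/t) dt + ∫(3/(t + 1)) dt.
Step 2. Evaluate the standard form [assuming t > -1]: now 3*log(t + 1) + ∫(2/t) dt.
Step 3. Evaluate the standard form [assuming t > 0]: now 2*log(t) + 3*log(t + 1).
Answer: 2*log(t) + 3*log(t + 1).


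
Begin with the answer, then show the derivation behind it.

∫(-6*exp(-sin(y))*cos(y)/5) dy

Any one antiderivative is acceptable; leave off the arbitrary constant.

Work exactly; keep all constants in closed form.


The answer is 6*exp(-sin(y))/5.
Step 1. Substitute u = sin(y), turning ∫(-6*exp(-sin(y))*cos(y)/5) dy into ∫(-6*exp(-u)/5) du: now ∫(-6*exp(-u)/5) du.
Step 2. Evaluate the standard form: now 6*exp(-u)/5.
Step 3. Substitute back u = sin(y): now 6*exp(-sin(y))/5.
Answer: 6*exp(-sin(y))/5.


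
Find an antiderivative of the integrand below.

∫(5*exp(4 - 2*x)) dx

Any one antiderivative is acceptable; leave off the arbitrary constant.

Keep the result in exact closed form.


Answer: -5*exp(4 - 2*x)/2.


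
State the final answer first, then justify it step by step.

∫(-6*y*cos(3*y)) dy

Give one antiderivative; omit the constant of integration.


The answer is -2*y*sin(3*y) - 2*cos(3*y)/3.
Step 1. Integrate ∫(-6*y*cos(3*y)) dy by parts with u = y, dv = (-6*cos(3*y)) dy, so v = -2*sin(3*y): now -2*y*sin(3*y) + ∫(2*sin(3*y)) dy.
Step 2. Evaluate the standard form: now -2*y*sin(3*y) - 2*cos(3*y)/3.
Answer: -2*y*sin(3*y) - 2*cos(3*y)/3.


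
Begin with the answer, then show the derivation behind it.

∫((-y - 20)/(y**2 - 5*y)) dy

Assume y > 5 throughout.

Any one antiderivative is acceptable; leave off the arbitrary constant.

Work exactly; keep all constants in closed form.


The answer is 4*log(y) - 5*log(y - 5).
Step 1. Decompose ∫((-y - 20)/(y**2 - 5*y)) dy by partial fractions, (-y - 20)/(y**2 - 5*y) = -5/(y - 5) + 4/y: now ∫(4/y) dy + ∫(-5/(y - 5)) dy.
Step 2. Evaluate the standard form [assuming y > 5]: now -5*log(y - 5) + ∫(4/y) dy.
Step 3. Evaluate the standard form [assuming y > 0]: now 4*log(y) - 5*log(y - 5).
Answer: 4*log(y) - 5*log(y - 5).


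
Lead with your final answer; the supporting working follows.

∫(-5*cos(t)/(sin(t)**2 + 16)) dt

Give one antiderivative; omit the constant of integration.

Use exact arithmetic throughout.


The answer is -5*atan(sin(t)/4)/4.
Step 1. Substitute u = sin(t), turning ∫(-5*cos(t)/(sin(t)**2 + 16)) dt into ∫(-5/(u**2 + 16)) du: now ∫(-5/(u**2 + 16)) du.
Step 2. Evaluate the standard form: now -5*atan(u/4)/4.
Step 3. Substitute back u = sin(t): now -5*atan(sin(t)/4)/4.
Answer: -5*atan(sin(t)/4)/4.


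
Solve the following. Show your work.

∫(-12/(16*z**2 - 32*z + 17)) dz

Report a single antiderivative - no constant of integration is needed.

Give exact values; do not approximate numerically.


Step 1. Substitute u = 4 - 4*z, turning ∫(-12/(16*z**2 - 32*z + 17)) dz into ∫(3/(u**2 + 1)) du: now ∫(3/(u**2 + 1)) du.
Step 2. Evaluate the standard form: now 3*atan(u).
Step 3. Substitute back u = 4 - 4*z: now -3*atan(4*z - 4).
Answer: -3*atan(4*z - 4).


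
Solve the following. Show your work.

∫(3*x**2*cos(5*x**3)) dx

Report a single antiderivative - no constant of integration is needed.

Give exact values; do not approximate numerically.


Step 1. Substitute u = x**3, turning ∫(3*x**2*cos(5*x**3)) dx into ∫(cos(5*u)) du: now ∫(cos(5*u)) du.
Step 2. Evaluate the standard form: now sin(5*u)/5.
Step 3. Substitute back u = x**3: now sin(5*x**3)/5.
Answer: sin(5*x**3)/5.


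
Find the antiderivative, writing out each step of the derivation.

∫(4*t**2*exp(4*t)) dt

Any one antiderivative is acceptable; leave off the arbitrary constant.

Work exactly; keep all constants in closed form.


Step 1. Integrate ∫(4*t**2*exp(4*t)) dt by parts with u = t**2, dv = (4*exp(4*t)) dt, so v = exp(4*t): now t**2*exp(4*t) + ∫(-2*t*exp(4*t)) dt.
Step 2. Integrate ∫(-2*t*exp(4*t)) dt by parts with u = t, dv = (-2*exp(4*t)) dt, so v = -exp(4*t)/2: now t**2*exp(4*t) - t*exp(4*t)/2 + ∫(exp(4*t)/2) dt.
Step 3. Evaluate the standard form: now t**2*exp(4*t) - t*exp(4*t)/2 + exp(4*t)/8.
Answer: t**2*exp(4*t) - t*exp(4*t)/2 + exp(4*t)/8.


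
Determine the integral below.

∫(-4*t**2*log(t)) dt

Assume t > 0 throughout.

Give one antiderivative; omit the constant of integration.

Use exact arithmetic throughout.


Answer: -4*t**3*log(t)/3 + 4*t**3/9.


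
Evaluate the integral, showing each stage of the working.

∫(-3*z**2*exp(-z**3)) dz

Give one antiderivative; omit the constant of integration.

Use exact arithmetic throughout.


Step 1. Substitute u = z**3, turning ∫(-3*z**2*exp(-z**3)) dz into ∫(-exp(-u)) du: now ∫(-exp(-u)) du.
Step 2. Evaluate the standard form: now exp(-u).
Step 3. Substitute back u = z**3: now exp(-z**3).
Answer: exp(-z**3).


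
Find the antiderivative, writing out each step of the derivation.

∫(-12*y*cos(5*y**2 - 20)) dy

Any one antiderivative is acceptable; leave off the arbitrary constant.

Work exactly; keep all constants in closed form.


Step 1. Substitute u = y**2 - 4, turning ∫(-12*y*cos(5*y**2 - 20)) dy into ∫(-6*cos(5*u)) du: now ∫(-6*cos(5*u)) du.
Step 2. Evaluate the standard form: now -6*sin(5*u)/5.
Step 3. Substitute back u = y**2 - 4: now -6*sin(5*y**2 - 20)/5.
Answer: -6*sin(5*y**2 - 20)/5.


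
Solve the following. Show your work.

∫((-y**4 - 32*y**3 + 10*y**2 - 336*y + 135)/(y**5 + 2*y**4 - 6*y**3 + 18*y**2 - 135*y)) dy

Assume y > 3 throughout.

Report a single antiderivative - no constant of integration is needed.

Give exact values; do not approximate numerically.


Step 1. Decompose ∫((-y**4 - 32*y**3 + 10*y**2 - 336*y + 135)/(y**5 + 2*y**4 - 6*y**3 + 18*y**2 - 135*y)) dy by partial fractions, (-y**4 - 32*y**3 + 10*y**2 - 336*y + 135)/(y**5 + 2*y**4 - 6*y**3 + 18*y**2 - 135*y) = 2/(y**2 + 9) + 4/(y + 5) - 4/(y - 3) - 1/y: now ∫(-1/y) dy + ∫(-4/(y - 3)) dy + ∫(4/(y + 5)) dy + ∫(2/(y**2 + 9)) dy.
Step 2. Evaluate the standard form [assuming y > -5]: now 4*log(y + 5) + ∫(-1/y) dy + ∫(-4/(y - 3)) dy + ∫(2/(y**2 + 9)) dy.
Step 3. Evaluate the standard form [assuming y > 0]: now -log(y) + 4*log(y + 5) + ∫(-4/(y - 3)) dy + ∫(2/(y**2 + 9)) dy.
Step 4. Evaluate the standard form [assuming y > 3]: now -log(y) - 4*log(y - 3) + 4*log(y + 5) + ∫(2/(y**2 + 9)) dy.
Step 5. Evaluate the standard form: now -log(y) - 4*log(y - 3) + 4*log(y + 5) + 2*atan(y/3)/3.
Answer: -log(y) - 4*log(y - 3) + 4*log(y + 5) + 2*atan(y/3)/3.


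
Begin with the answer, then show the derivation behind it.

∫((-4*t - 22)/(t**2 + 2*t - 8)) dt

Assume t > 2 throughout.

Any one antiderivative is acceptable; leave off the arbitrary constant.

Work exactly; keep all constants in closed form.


The answer is -5*log(t - 2) + log(t + 4).
Step 1. Decompose ∫((-4*t - 22)/(t**2 + 2*t - 8)) dt by partial fractions, (-4*t - 22)/(t**2 + 2*t - 8) = 1/(t + 4) - 5/(t - 2): now ∫(-5/(t - 2)) dt + ∫(1/(t + 4)) dt.
Step 2. Evaluate the standard form [assuming t > -4]: now log(t + 4) + ∫(-5/(t - 2)) dt.
Step 3. Evaluate the standard form [assuming t > 2]: now -5*log(t - 2) + log(t + 4).
Answer: -5*log(t - 2) + log(t + 4).


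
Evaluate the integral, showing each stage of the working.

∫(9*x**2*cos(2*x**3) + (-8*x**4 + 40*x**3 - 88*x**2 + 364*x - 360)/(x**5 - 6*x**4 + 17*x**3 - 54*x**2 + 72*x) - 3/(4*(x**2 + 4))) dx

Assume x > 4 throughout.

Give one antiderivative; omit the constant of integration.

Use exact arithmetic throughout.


Step 1. Rewrite: now ∫(9*x**2*cos(2*x**3)) dx + ∫((-8*x**4 + 40*x**3 - 88*x**2 + 364*x - 360)/(x**5 - 6*x**4 + 17*x**3 - 54*x**2 + 72*x)) dx + ∫(-3/(4*(x**2 + 4))) dx.
Step 2. Substitute u = x**3, turning ∫(9*x**2*cos(2*x**3)) dx into ∫(3*cos(2*u)) du: now ∫((-8*x**4 + 40*x**3 - 88*x**2 + 364*x - 360)/(x**5 - 6*x**4 + 17*x**3 - 54*x**2 + 72*x)) dx + ∫(-3/(4*(x**2 + 4))) dx + ∫(3*cos(2*u)) du.
Step 3. Evaluate the standard form: now 3*sin(2*u)/2 + ∫((-8*x**4 + 40*x**3 - 88*x**2 + 364*x - 360)/(x**5 - 6*x**4 + 17*x**3 - 54*x**2 + 72*x)) dx + ∫(-3/(4*(x**2 + 4))) dx.
Step 4. Substitute back u = x**3: now 3*sin(2*x**3)/2 + ∫((-8*x**4 + 40*x**3 - 88*x**2 + 364*x - 360)/(x**5 - 6*x**4 + 17*x**3 - 54*x**2 + 72*x)) dx + ∫(-3/(4*(x**2 + 4))) dx.
Step 5. Evaluate the standard form: now 3*sin(2*x**3)/2 - 3*atan(x/2)/8 + ∫((-8*x**4 + 40*x**3 - 88*x**2 + 364*x - 360)/(x**5 - 6*x**4 + 17*x**3 - 54*x**2 + 72*x)) dx.
Step 6. Decompose ∫((-8*x**4 + 40*x**3 - 88*x**2 + 364*x - 360)/(x**5 - 6*x**4 + 17*x**3 - 54*x**2 + 72*x)) dx by partial fractions, (-8*x**4 + 40*x**3 - 88*x**2 + 364*x - 360)/(x**5 - 6*x**4 + 17*x**3 - 54*x**2 + 72*x) = -4/(x**2 + 9) - 4/(x - 2) + 1/(x - 4) - 5/x: now 3*sin(2*x**3)/2 - 3*atan(x/2)/8 + ∫(-5/x) dx + ∫(1/(x - 4)) dx + ∫(-4/(x - 2)) dx + ∫(-4/(x**2 + 9)) dx.
Step 7. Evaluate the standard form [assuming x > 4]: now log(x - 4) + 3*sin(2*x**3)/2 - 3*atan(x/2)/8 + ∫(-5/x) dx + ∫(-4/(x - 2)) dx + ∫(-4/(x**2 + 9)) dx.
Step 8. Evaluate the standard form [assuming x > 2]: now log(x - 4) - 4*log(x - 2) + 3*sin(2*x**3)/2 - 3*atan(x/2)/8 + ∫(-5/x) dx + ∫(-4/(x**2 + 9)) dx.
Step 9. Evaluate the standard form [assuming x > 0]: now -5*log(x) + log(x - 4) - 4*log(x - 2) + 3*sin(2*x**3)/2 - 3*atan(x/2)/8 + ∫(-4/(x**2 + 9)) dx.
Step 10. Evaluate the standard form: now -5*log(x) + log(x - 4) - 4*log(x - 2) + 3*sin(2*x**3)/2 - 4*atan(x/3)/3 - 3*atan(x/2)/8.
Answer: -5*log(x) + log(x - 4) - 4*log(x - 2) + 3*sin(2*x**3)/2 - 4*atan(x/3)/3 - 3*atan(x/2)/8.


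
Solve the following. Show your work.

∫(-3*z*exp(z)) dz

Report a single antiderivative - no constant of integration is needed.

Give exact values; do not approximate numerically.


Step 1. Integrate ∫(-3*z*exp(z)) dz by parts with u = z, dv = (-3*exp(z)) dz, so v = -3*exp(z): now -3*z*exp(z) + ∫(3*exp(z)) dz.
Step 2. Evaluate the standard form: now -3*z*exp(z) + 3*exp(z).
Answer: -3*z*exp(z) + 3*exp(z).


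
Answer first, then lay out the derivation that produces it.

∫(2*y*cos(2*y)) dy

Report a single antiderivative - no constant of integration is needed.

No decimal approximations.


The answer is y*sin(2*y) + cos(2*y)/2.
Step 1. Integrate ∫(2*y*cos(2*y)) dy by parts with u = y, dv = (2*cos(2*y)) dy, so v = sin(2*y): now y*sin(2*y) + ∫(-sin(2*y)) dy.
Step 2. Evaluate the standard form: now y*sin(2*y) + cos(2*y)/2.
Answer: y*sin(2*y) + cos(2*y)/2.


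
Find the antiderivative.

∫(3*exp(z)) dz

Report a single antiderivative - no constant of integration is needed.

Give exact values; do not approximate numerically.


Answer: 3*exp(z).


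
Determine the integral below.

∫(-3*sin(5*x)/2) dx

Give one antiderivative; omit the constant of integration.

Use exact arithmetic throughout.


Answer: 3*cos(5*x)/10.


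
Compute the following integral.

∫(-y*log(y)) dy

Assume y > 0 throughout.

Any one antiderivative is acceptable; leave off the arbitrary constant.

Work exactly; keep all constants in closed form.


Answer: -y**2*log(y)/2 + y**2/4.


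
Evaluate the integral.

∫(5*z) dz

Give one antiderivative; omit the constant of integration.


Answer: 5*z**2/2.


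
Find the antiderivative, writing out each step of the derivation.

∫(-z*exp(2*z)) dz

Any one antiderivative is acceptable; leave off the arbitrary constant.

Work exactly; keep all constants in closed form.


Step 1. Integrate ∫(-z*exp(2*z)) dz by parts with u = z, dv = (-exp(2*z)) dz, so v = -exp(2*z)/2: now -z*exp(2*z)/2 + ∫(exp(2*z)/2) dz.
Step 2. Evaluate the standard form: now -z*exp(2*z)/2 + exp(2*z)/4.
Answer: -z*exp(2*z)/2 + exp(2*z)/4.


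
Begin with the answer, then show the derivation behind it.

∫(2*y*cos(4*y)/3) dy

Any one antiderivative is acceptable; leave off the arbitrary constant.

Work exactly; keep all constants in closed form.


The answer is y*sin(4*y)/6 + cos(4*y)/24.
Step 1. Integrate ∫(2*y*cos(4*y)/3) dy by parts with u = y, dv = (2*cos(4*y)/3) dy, so v = sin(4*y)/6: now y*sin(4*y)/6 + ∫(-sin(4*y)/6) dy.
Step 2. Evaluate the standard form: now y*sin(4*y)/6 + cos(4*y)/24.
Answer: y*sin(4*y)/6 + cos(4*y)/24.


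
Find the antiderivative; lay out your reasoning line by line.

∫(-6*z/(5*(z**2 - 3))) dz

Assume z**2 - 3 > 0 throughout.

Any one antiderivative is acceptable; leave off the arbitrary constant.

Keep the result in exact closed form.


Step 1. Substitute u = z**2 - 3, turning ∫(-6*z/(5*(z**2 - 3))) dz into ∫(-3/(5*u)) du: now ∫(-3/(5*u)) du.
Step 2. Evaluate the standard form [assuming u > 0]: now -3*log(u)/5.
Step 3. Substitute back u = z**2 - 3: now -3*log(z**2 - 3)/5.
Answer: -3*log(z**2 - 3)/5.


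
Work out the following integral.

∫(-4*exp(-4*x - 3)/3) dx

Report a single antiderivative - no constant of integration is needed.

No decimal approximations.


Answer: exp(-4*x - 3)/3.


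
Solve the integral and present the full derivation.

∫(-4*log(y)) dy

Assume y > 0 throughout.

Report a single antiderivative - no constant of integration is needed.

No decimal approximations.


Step 1. Integrate ∫(-4*log(y)) dy by parts with u = log(y), dv = (-4) dy, so v = -4*y [assuming y > 0]: now -4*y*log(y) + ∫(4) dy.
Step 2. Evaluate the standard form: now -4*y*log(y) + 4*y.
Answer: -4*y*log(y) + 4*y.


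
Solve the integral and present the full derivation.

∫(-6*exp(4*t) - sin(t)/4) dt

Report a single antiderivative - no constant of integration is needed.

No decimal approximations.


Step 1. Rewrite: now ∫(-6*exp(4*t)) dt + ∫(-sin(t)/4) dt.
Step 2. Evaluate the standard form: now -3*exp(4*t)/2 + ∫(-sin(t)/4) dt.
Step 3. Evaluate the standard form: now -3*exp(4*t)/2 + cos(t)/4.
Answer: -3*exp(4*t)/2 + cos(t)/4.


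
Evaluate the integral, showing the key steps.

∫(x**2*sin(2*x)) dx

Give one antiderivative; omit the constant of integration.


Step 1. Integrate ∫(x**2*sin(2*x)) dx by parts with u = x**2, dv = (sin(2*x)) dx, so v = -cos(2*x)/2: now -x**2*cos(2*x)/2 + ∫(x*cos(2*x)) dx.
Step 2. Integrate ∫(x*cos(2*x)) dx by parts with u = x, dv = (cos(2*x)) dx, so v = sin(2*x)/2: now -x**2*cos(2*x)/2 + x*sin(2*x)/2 + ∫(-sin(2*x)/2) dx.
Step 3. Evaluate the standard form: now -x**2*cos(2*x)/2 + x*sin(2*x)/2 + cos(2*x)/4.
Answer: -x**2*cos(2*x)/2 + x*sin(2*x)/2 + cos(2*x)/4.


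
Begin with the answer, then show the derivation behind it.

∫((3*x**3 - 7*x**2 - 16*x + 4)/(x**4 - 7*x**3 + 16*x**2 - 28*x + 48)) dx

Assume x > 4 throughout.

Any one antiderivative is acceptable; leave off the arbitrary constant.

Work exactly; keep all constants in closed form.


The answer is log(x - 4) + 2*log(x - 3) + 2*atan(x/2).
Step 1. Decompose ∫((3*x**3 - 7*x**2 - 16*x + 4)/(x**4 - 7*x**3 + 16*x**2 - 28*x + 48)) dx by partial fractions, (3*x**3 - 7*x**2 - 16*x + 4)/(x**4 - 7*x**3 + 16*x**2 - 28*x + 48) = 4/(x**2 + 4) + 2/(x - 3) + 1/(x - 4): now ∫(1/(x - 4)) dx + ∫(2/(x - 3)) dx + ∫(4/(x**2 + 4)) dx.
Step 2. Evaluate the standard form [assuming x > 4]: now log(x - 4) + ∫(2/(x - 3)) dx + ∫(4/(x**2 + 4)) dx.
Step 3. Evaluate the standard form [assuming x > 3]: now log(x - 4) + 2*log(x - 3) + ∫(4/(x**2 + 4)) dx.
Step 4. Evaluate the standard form: now log(x - 4) + 2*log(x - 3) + 2*atan(x/2).
Answer: log(x - 4) + 2*log(x - 3) + 2*atan(x/2).


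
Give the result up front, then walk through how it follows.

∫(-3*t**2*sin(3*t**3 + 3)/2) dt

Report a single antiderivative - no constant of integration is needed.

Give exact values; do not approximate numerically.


The answer is cos(3*t**3 + 3)/6.
Step 1. Substitute u = t**3 + 1, turning ∫(-3*t**2*sin(3*t**3 + 3)/2) dt into ∫(-sin(3*u)/2) du: now ∫(-sin(3*u)/2) du.
Step 2. Evaluate the standard form: now cos(3*u)/6.
Step 3. Substitute back u = t**3 + 1: now cos(3*t**3 + 3)/6.
Answer: cos(3*t**3 + 3)/6.


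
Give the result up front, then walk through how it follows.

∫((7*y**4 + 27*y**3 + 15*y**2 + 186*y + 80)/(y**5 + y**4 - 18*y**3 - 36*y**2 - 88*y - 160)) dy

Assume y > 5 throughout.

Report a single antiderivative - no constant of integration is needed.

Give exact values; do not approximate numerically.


The answer is 5*log(y - 5) + 3*log(y + 2) - log(y + 4) - 3*atan(y/2)/2.
Step 1. Decompose ∫((7*y**4 + 27*y**3 + 15*y**2 + 186*y + 80)/(y**5 + y**4 - 18*y**3 - 36*y**2 - 88*y - 160)) dy by partial fractions, (7*y**4 + 27*y**3 + 15*y**2 + 186*y + 80)/(y**5 + y**4 - 18*y**3 - 36*y**2 - 88*y - 160) = -3/(y**2 + 4) - 1/(y + 4) + 3/(y + 2) + 5/(y - 5): now ∫(5/(y - 5)) dy + ∫(3/(y + 2)) dy + ∫(-1/(y + 4)) dy + ∫(-3/(y**2 + 4)) dy.
Step 2. Evaluate the standard form [assuming y > 5]: now 5*log(y - 5) + ∫(3/(y + 2)) dy + ∫(-1/(y + 4)) dy + ∫(-3/(y**2 + 4)) dy.
Step 3. Evaluate the standard form [assuming y > -4]: now 5*log(y - 5) - log(y + 4) + ∫(3/(y + 2)) dy + ∫(-3/(y**2 + 4)) dy.
Step 4. Evaluate the standard form [assuming y > -2]: now 5*log(y - 5) + 3*log(y + 2) - log(y + 4) + ∫(-3/(y**2 + 4)) dy.
Step 5. Evaluate the standard form: now 5*log(y - 5) + 3*log(y + 2) - log(y + 4) - 3*atan(y/2)/2.
Answer: 5*log(y - 5) + 3*log(y + 2) - log(y + 4) - 3*atan(y/2)/2.


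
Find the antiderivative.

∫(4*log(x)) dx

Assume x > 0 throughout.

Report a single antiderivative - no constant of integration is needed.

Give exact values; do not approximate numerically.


Answer: 4*x*log(x) - 4*x.


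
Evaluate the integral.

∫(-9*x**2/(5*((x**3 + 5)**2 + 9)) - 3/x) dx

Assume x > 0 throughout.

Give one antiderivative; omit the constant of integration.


Answer: -3*log(x) - atan(x**3/3 + 5/3)/5.


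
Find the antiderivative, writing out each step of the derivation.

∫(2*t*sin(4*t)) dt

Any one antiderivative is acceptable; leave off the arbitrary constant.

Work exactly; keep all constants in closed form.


Step 1. Integrate ∫(2*t*sin(4*t)) dt by parts with u = t, dv = (2*sin(4*t)) dt, so v = -cos(4*t)/2: now -t*cos(4*t)/2 + ∫(cos(4*t)/2) dt.
Step 2. Evaluate the standard form: now -t*cos(4*t)/2 + sin(4*t)/8.
Answer: -t*cos(4*t)/2 + sin(4*t)/8.


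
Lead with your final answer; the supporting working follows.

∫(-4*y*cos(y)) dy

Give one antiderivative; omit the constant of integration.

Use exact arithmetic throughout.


The answer is -4*y*sin(y) - 4*cos(y).
Step 1. Integrate ∫(-4*y*cos(y)) dy by parts with u = y, dv = (-4*cos(y)) dy, so v = -4*sin(y): now -4*y*sin(y) + ∫(4*sin(y)) dy.
Step 2. Evaluate the standard form: now -4*y*sin(y) - 4*cos(y).
Answer: -4*y*sin(y) - 4*cos(y).


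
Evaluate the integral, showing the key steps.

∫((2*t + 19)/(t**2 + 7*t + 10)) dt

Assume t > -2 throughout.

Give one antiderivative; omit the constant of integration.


Step 1. Decompose ∫((2*t + 19)/(t**2 + 7*t + 10)) dt by partial fractions, (2*t + 19)/(t**2 + 7*t + 10) = -3/(t + 5) + 5/(t + 2): now ∫(5/(t + 2)) dt + ∫(-3/(t + 5)) dt.
Step 2. Evaluate the standard form [assuming t > -5]: now -3*log(t + 5) + ∫(5/(t + 2)) dt.
Step 3. Evaluate the standard form [assuming t > -2]: now 5*log(t + 2) - 3*log(t + 5).
Answer: 5*log(t + 2) - 3*log(t + 5).


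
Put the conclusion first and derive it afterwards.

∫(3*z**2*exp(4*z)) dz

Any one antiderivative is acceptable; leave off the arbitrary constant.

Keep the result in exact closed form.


The answer is 3*z**2*exp(4*z)/4 - 3*z*exp(4*z)/8 + 3*exp(4*z)/32.
Step 1. Integrate ∫(3*z**2*exp(4*z)) dz by parts with u = z**2, dv = (3*exp(4*z)) dz, so v = 3*exp(4*z)/4: now 3*z**2*exp(4*z)/4 + ∫(-3*z*exp(4*z)/2) dz.
Step 2. Integrate ∫(-3*z*exp(4*z)/2) dz by parts with u = z, dv = (-3*exp(4*z)/2) dz, so v = -3*exp(4*z)/8: now 3*z**2*exp(4*z)/4 - 3*z*exp(4*z)/8 + ∫(3*exp(4*z)/8) dz.
Step 3. Evaluate the standard form: now 3*z**2*exp(4*z)/4 - 3*z*exp(4*z)/8 + 3*exp(4*z)/32.
Answer: 3*z**2*exp(4*z)/4 - 3*z*exp(4*z)/8 + 3*exp(4*z)/32.


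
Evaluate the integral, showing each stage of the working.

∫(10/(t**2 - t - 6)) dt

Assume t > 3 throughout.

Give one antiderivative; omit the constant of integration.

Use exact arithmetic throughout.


Step 1. Decompose ∫(10/(t**2 - t - 6)) dt by partial fractions, 10/(t**2 - t - 6) = -2/(t + 2) + 2/(t - 3): now ∫(2/(t - 3)) dt + ∫(-2/(t + 2)) dt.
Step 2. Evaluate the standard form [assuming t > 3]: now 2*log(t - 3) + ∫(-2/(t + 2)) dt.
Step 3. Evaluate the standard form [assuming t > -2]: now 2*log(t - 3) - 2*log(t + 2).
Answer: 2*log(t - 3) - 2*log(t + 2).


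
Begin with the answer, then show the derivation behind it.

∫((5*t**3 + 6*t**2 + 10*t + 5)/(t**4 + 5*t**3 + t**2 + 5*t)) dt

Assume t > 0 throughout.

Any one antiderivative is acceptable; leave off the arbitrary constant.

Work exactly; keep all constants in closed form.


The answer is log(t) + 4*log(t + 5) + atan(t).
Step 1. Decompose ∫((5*t**3 + 6*t**2 + 10*t + 5)/(t**4 + 5*t**3 + t**2 + 5*t)) dt by partial fractions, (5*t**3 + 6*t**2 + 10*t + 5)/(t**4 + 5*t**3 + t**2 + 5*t) = 1/(t**2 + 1) + 4/(t + 5) + 1/t: now ∫(1/t) dt + ∫(4/(t + 5)) dt + ∫(1/(t**2 + 1)) dt.
Step 2. Evaluate the standard form [assuming t > 0]: now log(t) + ∫(4/(t + 5)) dt + ∫(1/(t**2 + 1)) dt.
Step 3. Evaluate the standard form [assuming t > -5]: now log(t) + 4*log(t + 5) + ∫(1/(t**2 + 1)) dt.
Step 4. Evaluate the standard form: now log(t) + 4*log(t + 5) + atan(t).
Answer: log(t) + 4*log(t + 5) + atan(t).


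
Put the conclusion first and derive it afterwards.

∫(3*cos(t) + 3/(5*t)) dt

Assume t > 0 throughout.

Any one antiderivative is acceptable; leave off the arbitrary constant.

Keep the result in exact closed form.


The answer is 3*log(t)/5 + 3*sin(t).
Step 1. Rewrite: now ∫(3/(5*t)) dt + ∫(3*cos(t)) dt.
Step 2. Evaluate the standard form: now 3*sin(t) + ∫(3/(5*t)) dt.
Step 3. Evaluate the standard form [assuming t > 0]: now 3*log(t)/5 + 3*sin(t).
Answer: 3*log(t)/5 + 3*sin(t).


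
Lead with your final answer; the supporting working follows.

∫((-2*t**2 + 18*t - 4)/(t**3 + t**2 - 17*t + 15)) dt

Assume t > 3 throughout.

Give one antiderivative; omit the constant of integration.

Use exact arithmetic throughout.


The answer is 2*log(t - 3) - log(t - 1) - 3*log(t + 5).
Step 1. Decompose ∫((-2*t**2 + 18*t - 4)/(t**3 + t**2 - 17*t + 15)) dt by partial fractions, (-2*t**2 + 18*t - 4)/(t**3 + t**2 - 17*t + 15) = -3/(t + 5) - 1/(t - 1) + 2/(t - 3): now ∫(2/(t - 3)) dt + ∫(-1/(t - 1)) dt + ∫(-3/(t + 5)) dt.
Step 2. Evaluate the standard form [assuming t > -5]: now -3*log(t + 5) + ∫(2/(t - 3)) dt + ∫(-1/(t - 1)) dt.
Step 3. Evaluate the standard form [assuming t > 3]: now 2*log(t - 3) - 3*log(t + 5) + ∫(-1/(t - 1)) dt.
Step 4. Evaluate the standard form [assuming t > 1]: now 2*log(t - 3) - log(t - 1) - 3*log(t + 5).
Answer: 2*log(t - 3) - log(t - 1) - 3*log(t + 5).


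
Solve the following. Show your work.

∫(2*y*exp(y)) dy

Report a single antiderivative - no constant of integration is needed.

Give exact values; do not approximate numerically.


Step 1. Integrate ∫(2*y*exp(y)) dy by parts with u = y, dv = (2*exp(y)) dy, so v = 2*exp(y): now 2*y*exp(y) + ∫(-2*exp(y)) dy.
Step 2. Evaluate the standard form: now 2*y*exp(y) - 2*exp(y).
Answer: 2*y*exp(y) - 2*exp(y).


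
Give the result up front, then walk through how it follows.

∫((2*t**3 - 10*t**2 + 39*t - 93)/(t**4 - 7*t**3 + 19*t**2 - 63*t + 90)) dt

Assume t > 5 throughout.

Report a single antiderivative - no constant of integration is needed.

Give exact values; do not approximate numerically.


The answer is log(t - 5) + log(t - 2) - atan(t/3).
Step 1. Decompose ∫((2*t**3 - 10*t**2 + 39*t - 93)/(t**4 - 7*t**3 + 19*t**2 - 63*t + 90)) dt by partial fractions, (2*t**3 - 10*t**2 + 39*t - 93)/(t**4 - 7*t**3 + 19*t**2 - 63*t + 90) = -3/(t**2 + 9) + 1/(t - 2) + 1/(t - 5): now ∫(1/(t - 5)) dt + ∫(1/(t - 2)) dt + ∫(-3/(t**2 + 9)) dt.
Step 2. Evaluate the standard form [assuming t > 2]: now log(t - 2) + ∫(1/(t - 5)) dt + ∫(-3/(t**2 + 9)) dt.
Step 3. Evaluate the standard form [assuming t > 5]: now log(t - 5) + log(t - 2) + ∫(-3/(t**2 + 9)) dt.
Step 4. Evaluate the standard form: now log(t - 5) + log(t - 2) - atan(t/3).
Answer: log(t - 5) + log(t - 2) - atan(t/3).


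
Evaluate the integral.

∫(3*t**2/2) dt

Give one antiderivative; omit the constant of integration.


Answer: t**3/2.


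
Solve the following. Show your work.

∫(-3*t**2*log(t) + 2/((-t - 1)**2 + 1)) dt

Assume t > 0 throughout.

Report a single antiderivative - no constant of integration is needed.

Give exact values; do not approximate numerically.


Step 1. Rewrite: now ∫(-3*t**2*log(t)) dt + ∫(2/((-t - 1)**2 + 1)) dt.
Step 2. Substitute u = -t - 1, turning ∫(2/((-t - 1)**2 + 1)) dt into ∫(-2/(u**2 + 1)) du: now ∫(-3*t**2*log(t)) dt + ∫(-2/(u**2 + 1)) du.
Step 3. Evaluate the standard form: now -2*atan(u) + ∫(-3*t**2*log(t)) dt.
Step 4. Substitute back u = -t - 1: now 2*atan(t + 1) + ∫(-3*t**2*log(t)) dt.
Step 5. Integrate ∫(-3*t**2*log(t)) dt by parts with u = log(t), dv = (-3*t**2) dt, so v = -t**3 [assuming t > 0]: now -t**3*log(t) + 2*atan(t + 1) + ∫(t**2) dt.
Step 6. Evaluate the standard form: now -t**3*log(t) + t**3/3 + 2*atan(t + 1).
Answer: -t**3*log(t) + t**3/3 + 2*atan(t + 1).


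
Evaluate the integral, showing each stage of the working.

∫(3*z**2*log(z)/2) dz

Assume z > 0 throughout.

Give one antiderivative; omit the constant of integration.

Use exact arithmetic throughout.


Step 1. Integrate ∫(3*z**2*log(z)/2) dz by parts with u = log(z), dv = (3*z**2/2) dz, so v = z**3/2 [assuming z > 0]: now z**3*log(z)/2 + ∫(-z**2/2) dz.
Step 2. Evaluate the standard form: now z**3*log(z)/2 - z**3/6.
Answer: z**3*log(z)/2 - z**3/6.


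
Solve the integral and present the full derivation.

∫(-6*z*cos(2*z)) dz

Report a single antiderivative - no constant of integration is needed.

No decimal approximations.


Step 1. Integrate ∫(-6*z*cos(2*z)) dz by parts with u = z, dv = (-6*cos(2*z)) dz, so v = -3*sin(2*z): now -3*z*sin(2*z) + ∫(3*sin(2*z)) dz.
Step 2. Evaluate the standard form: now -3*z*sin(2*z) - 3*cos(2*z)/2.
Answer: -3*z*sin(2*z) - 3*cos(2*z)/2.


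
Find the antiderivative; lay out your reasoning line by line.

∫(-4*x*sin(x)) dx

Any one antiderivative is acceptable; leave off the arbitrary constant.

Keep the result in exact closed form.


Step 1. Integrate ∫(-4*x*sin(x)) dx by parts with u = x, dv = (-4*sin(x)) dx, so v = 4*cos(x): now 4*x*cos(x) + ∫(-4*cos(x)) dx.
Step 2. Evaluate the standard form: now 4*x*cos(x) - 4*sin(x).
Answer: 4*x*cos(x) - 4*sin(x).


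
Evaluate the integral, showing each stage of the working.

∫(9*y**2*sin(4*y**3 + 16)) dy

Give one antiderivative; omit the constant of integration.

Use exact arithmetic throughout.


Step 1. Substitute u = y**3 + 4, turning ∫(9*y**2*sin(4*y**3 + 16)) dy into ∫(3*sin(4*u)) du: now ∫(3*sin(4*u)) du.
Step 2. Evaluate the standard form: now -3*cos(4*u)/4.
Step 3. Substitute back u = y**3 + 4: now -3*cos(4*y**3 + 16)/4.
Answer: -3*cos(4*y**3 + 16)/4.


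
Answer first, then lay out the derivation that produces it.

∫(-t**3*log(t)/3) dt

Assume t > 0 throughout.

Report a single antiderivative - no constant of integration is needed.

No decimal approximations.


The answer is -t**4*log(t)/12 + t**4/48.
Step 1. Integrate ∫(-t**3*log(t)/3) dt by parts with u = log(t), dv = (-t**3/3) dt, so v = -t**4/12 [assuming t > 0]: now -t**4*log(t)/12 + ∫(t**3/12) dt.
Step 2. Evaluate the standard form: now -t**4*log(t)/12 + t**4/48.
Answer: -t**4*log(t)/12 + t**4/48.


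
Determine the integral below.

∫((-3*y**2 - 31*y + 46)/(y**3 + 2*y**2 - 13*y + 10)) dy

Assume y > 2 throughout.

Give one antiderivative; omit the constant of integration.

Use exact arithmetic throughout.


Answer: -4*log(y - 2) - 2*log(y - 1) + 3*log(y + 5).


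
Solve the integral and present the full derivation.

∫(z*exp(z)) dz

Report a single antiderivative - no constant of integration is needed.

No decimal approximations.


Step 1. Integrate ∫(z*exp(z)) dz by parts with u = z, dv = (exp(z)) dz, so v = exp(z): now z*exp(z) + ∫(-exp(z)) dz.
Step 2. Evaluate the standard form: now z*exp(z) - exp(z).
Answer: z*exp(z) - exp(z).


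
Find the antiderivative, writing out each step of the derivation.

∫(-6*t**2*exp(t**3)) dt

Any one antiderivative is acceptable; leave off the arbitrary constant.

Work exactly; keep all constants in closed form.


Step 1. Substitute u = t**3, turning ∫(-6*t**2*exp(t**3)) dt into ∫(-2*exp(u)) du: now ∫(-2*exp(u)) du.
Step 2. Evaluate the standard form: now -2*exp(u).
Step 3. Substitute back u = t**3: now -2*exp(t**3).
Answer: -2*exp(t**3).


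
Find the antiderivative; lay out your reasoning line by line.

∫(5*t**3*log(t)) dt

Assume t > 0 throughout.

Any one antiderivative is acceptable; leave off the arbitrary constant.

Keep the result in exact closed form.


Step 1. Integrate ∫(5*t**3*log(t)) dt by parts with u = log(t), dv = (5*t**3) dt, so v = 5*t**4/4 [assuming t > 0]: now 5*t**4*log(t)/4 + ∫(-5*t**3/4) dt.
Step 2. Evaluate the standard form: now 5*t**4*log(t)/4 - 5*t**4/16.
Answer: 5*t**4*log(t)/4 - 5*t**4/16.


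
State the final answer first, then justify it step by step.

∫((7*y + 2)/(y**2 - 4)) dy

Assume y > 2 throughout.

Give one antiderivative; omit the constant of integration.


The answer is 4*log(y - 2) + 3*log(y + 2).
Step 1. Decompose ∫((7*y + 2)/(y**2 - 4)) dy by partial fractions, (7*y + 2)/(y**2 - 4) = 3/(y + 2) + 4/(y - 2): now ∫(4/(y - 2)) dy + ∫(3/(y + 2)) dy.
Step 2. Evaluate the standard form [assuming y > -2]: now 3*log(y + 2) + ∫(4/(y - 2)) dy.
Step 3. Evaluate the standard form [assuming y > 2]: now 4*log(y - 2) + 3*log(y + 2).
Answer: 4*log(y - 2) + 3*log(y + 2).


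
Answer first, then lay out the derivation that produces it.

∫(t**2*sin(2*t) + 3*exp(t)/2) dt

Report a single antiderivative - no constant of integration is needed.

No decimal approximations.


The answer is -t**2*cos(2*t)/2 + t*sin(2*t)/2 + 3*exp(t)/2 + cos(2*t)/4.
Step 1. Rewrite: now ∫(t**2*sin(2*t)) dt + ∫(3*exp(t)/2) dt.
Step 2. Evaluate the standard form: now 3*exp(t)/2 + ∫(t**2*sin(2*t)) dt.
Step 3. Integrate ∫(t**2*sin(2*t)) dt by parts with u = t**2, dv = (sin(2*t)) dt, so v = -cos(2*t)/2: now -t**2*cos(2*t)/2 + 3*exp(t)/2 + ∫(t*cos(2*t)) dt.
Step 4. Integrate ∫(t*cos(2*t)) dt by parts with u = t, dv = (cos(2*t)) dt, so v = sin(2*t)/2: now -t**2*cos(2*t)/2 + t*sin(2*t)/2 + 3*exp(t)/2 + ∫(-sin(2*t)/2) dt.
Step 5. Evaluate the standard form: now -t**2*cos(2*t)/2 + t*sin(2*t)/2 + 3*exp(t)/2 + cos(2*t)/4.
Answer: -t**2*cos(2*t)/2 + t*sin(2*t)/2 + 3*exp(t)/2 + cos(2*t)/4.


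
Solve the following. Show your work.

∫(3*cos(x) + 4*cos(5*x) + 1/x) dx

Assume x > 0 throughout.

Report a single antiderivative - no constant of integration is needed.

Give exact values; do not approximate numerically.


Step 1. Rewrite: now ∫(1/x) dx + ∫(3*cos(x)) dx + ∫(4*cos(5*x)) dx.
Step 2. Evaluate the standard form [assuming x > 0]: now log(x) + ∫(3*cos(x)) dx + ∫(4*cos(5*x)) dx.
Step 3. Evaluate the standard form: now log(x) + 3*sin(x) + ∫(4*cos(5*x)) dx.
Step 4. Evaluate the standard form: now log(x) + 3*sin(x) + 4*sin(5*x)/5.
Answer: log(x) + 3*sin(x) + 4*sin(5*x)/5.
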